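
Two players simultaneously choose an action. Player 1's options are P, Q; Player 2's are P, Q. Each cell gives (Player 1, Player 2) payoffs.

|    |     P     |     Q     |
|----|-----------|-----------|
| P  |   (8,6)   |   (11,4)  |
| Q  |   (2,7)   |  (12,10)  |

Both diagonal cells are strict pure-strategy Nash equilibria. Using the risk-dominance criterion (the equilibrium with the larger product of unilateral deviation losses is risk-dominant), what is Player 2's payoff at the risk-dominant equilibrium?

6

At both P: Player 1 loses 8 − 2 = 6 by deviating; Player 2 loses 6 − 4 = 2. Product = 6·2 = 12.
At both Q: Player 1 loses 12 − 11 = 1 by deviating; Player 2 loses 10 − 7 = 3. Product = 1·3 = 3.
12 > 3, so both P is risk-dominant. Player 2's payoff there is 6.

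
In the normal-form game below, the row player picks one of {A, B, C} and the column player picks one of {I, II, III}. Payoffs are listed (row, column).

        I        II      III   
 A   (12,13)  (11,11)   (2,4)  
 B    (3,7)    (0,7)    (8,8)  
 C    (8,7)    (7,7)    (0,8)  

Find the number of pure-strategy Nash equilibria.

(A, I): the row player gets 12 (best alternative 8); the column player gets 13 (best alternative 11). Neither deviates — NE.
(B, III): the row player gets 8 (best alternative 2); the column player gets 8 (best alternative 7). Neither deviates — NE.
(B, II) is not a NE: the row player would switch to A (11 > 0).
No other cell survives both best-response checks, so there are 2 pure NE.

2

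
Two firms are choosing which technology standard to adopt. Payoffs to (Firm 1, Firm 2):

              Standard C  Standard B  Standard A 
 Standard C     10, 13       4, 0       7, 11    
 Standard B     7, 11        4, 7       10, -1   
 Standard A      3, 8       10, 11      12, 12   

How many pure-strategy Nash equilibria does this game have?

Both Standard C: Firm 1 gets 10 (best alternative 7); Firm 2 gets 13 (best alternative 11). Neither deviates — NE.
Both Standard A: Firm 1 gets 12 (best alternative 10); Firm 2 gets 12 (best alternative 11). Neither deviates — NE.
Both Standard B is not a NE: Firm 1 would switch to Standard A (10 > 4).
No other cell survives both best-response checks, so there are 2 pure NE.

2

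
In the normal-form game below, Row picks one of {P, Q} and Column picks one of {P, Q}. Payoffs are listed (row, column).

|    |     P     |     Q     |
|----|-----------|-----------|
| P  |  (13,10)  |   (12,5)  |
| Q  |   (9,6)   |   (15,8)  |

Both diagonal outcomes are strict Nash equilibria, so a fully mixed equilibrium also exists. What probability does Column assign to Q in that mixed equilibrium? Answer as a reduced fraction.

Column's mix q on P must make Row indifferent between P and Q.
Row's payoff from P: 13q + 12(1−q). From Q: 9q + 15(1−q).
Set equal: 4q = 3(1−q) → q = 3/7.
Probability on Q is 1 − 3/7 = 4/7.

4/7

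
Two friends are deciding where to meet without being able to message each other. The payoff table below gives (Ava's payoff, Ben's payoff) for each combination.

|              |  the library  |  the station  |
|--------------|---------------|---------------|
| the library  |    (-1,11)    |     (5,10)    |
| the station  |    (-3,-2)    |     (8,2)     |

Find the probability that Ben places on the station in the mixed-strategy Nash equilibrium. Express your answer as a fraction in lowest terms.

Ben's mix q on the library must make Ava indifferent between the library and the station.
Ava's payoff from the library: (-1)q + 5(1−q). From the station: (-3)q + 8(1−q).
Set equal: 2q = 3(1−q) → q = 3/5.
Probability on the station is 1 − 3/5 = 2/5.

2/5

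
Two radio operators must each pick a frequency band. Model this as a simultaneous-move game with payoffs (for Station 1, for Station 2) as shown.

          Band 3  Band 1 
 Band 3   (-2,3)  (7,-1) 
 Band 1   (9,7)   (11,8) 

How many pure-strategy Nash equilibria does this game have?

1

Both Band 1: Station 1 gets 11 (best alternative 7); Station 2 gets 8 (best alternative 7). Neither deviates — NE.
Both Band 3 is not a NE: Station 1 would switch to Band 1 (9 > -2).
No other cell survives both best-response checks, so there is 1 pure NE.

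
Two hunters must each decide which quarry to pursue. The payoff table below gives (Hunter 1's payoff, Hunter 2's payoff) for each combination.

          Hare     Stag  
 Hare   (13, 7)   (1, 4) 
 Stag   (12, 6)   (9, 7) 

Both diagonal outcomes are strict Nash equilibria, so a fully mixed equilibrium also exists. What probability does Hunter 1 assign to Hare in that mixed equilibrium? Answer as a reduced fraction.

Hunter 1's mix p on Hare must make Hunter 2 indifferent between Hare and Stag.
Hunter 2's payoff from Hare: 7p + 6(1−p). From Stag: 4p + 7(1−p).
Set equal: 3p = 1(1−p) → p = 1/4.

1/4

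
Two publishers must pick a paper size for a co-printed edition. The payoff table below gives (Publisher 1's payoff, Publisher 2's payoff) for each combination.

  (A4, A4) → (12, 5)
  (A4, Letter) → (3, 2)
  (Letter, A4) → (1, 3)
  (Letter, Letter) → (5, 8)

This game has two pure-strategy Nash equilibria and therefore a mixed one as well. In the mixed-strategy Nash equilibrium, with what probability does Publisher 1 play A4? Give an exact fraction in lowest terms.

5/8

Publisher 1's mix p on A4 must make Publisher 2 indifferent between A4 and Letter.
Publisher 2's payoff from A4: 5p + 3(1−p). From Letter: 2p + 8(1−p).
Set equal: 3p = 5(1−p) → p = 5/8.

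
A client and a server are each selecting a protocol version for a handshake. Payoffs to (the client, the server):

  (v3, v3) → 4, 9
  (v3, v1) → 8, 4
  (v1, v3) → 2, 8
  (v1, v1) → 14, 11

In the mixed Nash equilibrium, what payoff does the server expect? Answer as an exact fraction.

67/8

The client mixes with probability p on v3, chosen so the server is indifferent: 9p + 8(1−p) = 4p + 11(1−p) gives p = 3/8.
The server's expected payoff is 9·3/8 + 8·5/8 = 67/8.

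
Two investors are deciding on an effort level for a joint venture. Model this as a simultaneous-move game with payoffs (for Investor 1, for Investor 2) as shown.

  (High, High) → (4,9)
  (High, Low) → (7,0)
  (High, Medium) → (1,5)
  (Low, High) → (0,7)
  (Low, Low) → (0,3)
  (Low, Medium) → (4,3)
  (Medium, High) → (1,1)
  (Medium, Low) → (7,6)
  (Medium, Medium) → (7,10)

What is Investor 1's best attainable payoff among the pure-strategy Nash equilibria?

7

Both High is a pure NE (Investor 1: 4 ≥ 1; Investor 2: 9 ≥ 5). Investor 1 gets 4.
Both Medium is a pure NE (Investor 1: 7 ≥ 4; Investor 2: 10 ≥ 6). Investor 1 gets 7.
Every other cell has a profitable deviation for at least one player. Highest of {4, 7} is 7.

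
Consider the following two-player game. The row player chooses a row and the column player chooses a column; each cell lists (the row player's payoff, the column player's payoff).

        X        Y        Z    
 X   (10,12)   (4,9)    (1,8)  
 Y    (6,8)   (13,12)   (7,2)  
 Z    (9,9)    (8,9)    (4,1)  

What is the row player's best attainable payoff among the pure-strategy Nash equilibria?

13

Both X is a pure NE (the row player: 10 ≥ 9; the column player: 12 ≥ 9). The row player gets 10.
Both Y is a pure NE (the row player: 13 ≥ 8; the column player: 12 ≥ 8). The row player gets 13.
Every other cell has a profitable deviation for at least one player. Highest of {10, 13} is 13.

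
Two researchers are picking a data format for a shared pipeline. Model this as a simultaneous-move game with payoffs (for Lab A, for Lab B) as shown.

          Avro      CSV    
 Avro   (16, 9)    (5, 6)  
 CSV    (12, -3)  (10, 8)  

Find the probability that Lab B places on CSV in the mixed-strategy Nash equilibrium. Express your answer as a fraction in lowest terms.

4/9

Lab B's mix q on Avro must make Lab A indifferent between Avro and CSV.
Lab A's payoff from Avro: 16q + 5(1−q). From CSV: 12q + 10(1−q).
Set equal: 4q = 5(1−q) → q = 5/9.
Probability on CSV is 1 − 5/9 = 4/9.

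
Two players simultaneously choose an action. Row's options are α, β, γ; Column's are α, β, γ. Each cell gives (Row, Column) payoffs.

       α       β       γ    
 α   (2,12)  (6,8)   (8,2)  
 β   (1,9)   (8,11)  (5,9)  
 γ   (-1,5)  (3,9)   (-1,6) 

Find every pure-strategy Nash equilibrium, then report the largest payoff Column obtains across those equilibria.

Both α is a pure NE (Row: 2 ≥ 1; Column: 12 ≥ 8). Column gets 12.
Both β is a pure NE (Row: 8 ≥ 6; Column: 11 ≥ 9). Column gets 11.
Every other cell has a profitable deviation for at least one player. Highest of {12, 11} is 12.

12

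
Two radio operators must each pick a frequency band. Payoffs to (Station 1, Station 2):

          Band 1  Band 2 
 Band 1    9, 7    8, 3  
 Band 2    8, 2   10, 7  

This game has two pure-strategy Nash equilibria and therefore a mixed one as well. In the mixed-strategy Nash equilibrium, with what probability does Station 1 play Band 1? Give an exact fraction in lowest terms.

Station 1's mix p on Band 1 must make Station 2 indifferent between Band 1 and Band 2.
Station 2's payoff from Band 1: 7p + 2(1−p). From Band 2: 3p + 7(1−p).
Set equal: 4p = 5(1−p) → p = 5/9.

5/9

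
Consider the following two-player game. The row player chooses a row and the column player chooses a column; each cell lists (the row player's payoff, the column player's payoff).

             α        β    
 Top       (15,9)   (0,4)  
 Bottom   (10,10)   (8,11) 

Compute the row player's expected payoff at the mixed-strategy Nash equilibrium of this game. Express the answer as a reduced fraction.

The column player mixes with probability q on α, chosen so the row player is indifferent: 15q + 0(1−q) = 10q + 8(1−q) gives q = 8/13.
The row player's expected payoff (from either row, since indifferent) is 15·8/13 + 0·5/13 = 120/13.

120/13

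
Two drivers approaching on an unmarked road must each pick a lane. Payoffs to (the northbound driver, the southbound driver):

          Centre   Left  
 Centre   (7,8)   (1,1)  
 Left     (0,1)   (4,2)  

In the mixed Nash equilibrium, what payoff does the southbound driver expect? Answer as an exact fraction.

The northbound driver mixes with probability p on Centre, chosen so the southbound driver is indifferent: 8p + 1(1−p) = 1p + 2(1−p) gives p = 1/8.
The southbound driver's expected payoff is 8·1/8 + 1·7/8 = 15/8.

15/8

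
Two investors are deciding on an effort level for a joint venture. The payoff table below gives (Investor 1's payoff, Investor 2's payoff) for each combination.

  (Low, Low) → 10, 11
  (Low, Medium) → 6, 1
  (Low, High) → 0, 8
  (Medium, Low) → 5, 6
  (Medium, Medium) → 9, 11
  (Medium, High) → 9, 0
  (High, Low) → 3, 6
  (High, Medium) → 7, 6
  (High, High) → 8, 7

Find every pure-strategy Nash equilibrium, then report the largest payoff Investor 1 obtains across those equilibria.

10

Both Low is a pure NE (Investor 1: 10 ≥ 5; Investor 2: 11 ≥ 8). Investor 1 gets 10.
Both Medium is a pure NE (Investor 1: 9 ≥ 7; Investor 2: 11 ≥ 6). Investor 1 gets 9.
Every other cell has a profitable deviation for at least one player. Highest of {10, 9} is 10.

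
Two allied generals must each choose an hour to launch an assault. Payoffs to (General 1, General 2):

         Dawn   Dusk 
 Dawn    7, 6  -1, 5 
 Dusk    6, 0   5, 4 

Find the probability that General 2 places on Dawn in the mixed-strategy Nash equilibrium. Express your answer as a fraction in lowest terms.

6/7

General 2's mix q on Dawn must make General 1 indifferent between Dawn and Dusk.
General 1's payoff from Dawn: 7q + (-1)(1−q). From Dusk: 6q + 5(1−q).
Set equal: 1q = 6(1−q) → q = 6/7.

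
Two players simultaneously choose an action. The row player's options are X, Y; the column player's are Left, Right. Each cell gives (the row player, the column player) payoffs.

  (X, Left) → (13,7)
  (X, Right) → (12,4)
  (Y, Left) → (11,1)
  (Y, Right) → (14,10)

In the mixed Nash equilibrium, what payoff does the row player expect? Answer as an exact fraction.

The column player mixes with probability q on Left, chosen so the row player is indifferent: 13q + 12(1−q) = 11q + 14(1−q) gives q = 1/2.
The row player's expected payoff (from either row, since indifferent) is 13·1/2 + 12·1/2 = 25/2.

25/2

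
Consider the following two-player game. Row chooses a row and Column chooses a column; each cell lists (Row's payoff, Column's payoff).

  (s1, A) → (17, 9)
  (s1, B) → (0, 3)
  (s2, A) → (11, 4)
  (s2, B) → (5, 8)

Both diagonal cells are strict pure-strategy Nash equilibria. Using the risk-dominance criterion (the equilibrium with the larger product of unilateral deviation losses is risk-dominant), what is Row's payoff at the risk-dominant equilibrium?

17

At (s1, A): Row loses 17 − 11 = 6 by deviating; Column loses 9 − 3 = 6. Product = 6·6 = 36.
At (s2, B): Row loses 5 − 0 = 5 by deviating; Column loses 8 − 4 = 4. Product = 5·4 = 20.
36 > 20, so (s1, A) is risk-dominant. Row's payoff there is 17.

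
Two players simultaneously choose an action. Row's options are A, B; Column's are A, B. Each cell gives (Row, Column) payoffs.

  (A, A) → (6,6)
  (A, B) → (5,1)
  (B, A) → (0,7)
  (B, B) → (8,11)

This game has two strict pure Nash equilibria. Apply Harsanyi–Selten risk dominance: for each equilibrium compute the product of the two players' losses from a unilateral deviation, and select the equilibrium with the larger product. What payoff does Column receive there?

At both A: Row loses 6 − 0 = 6 by deviating; Column loses 6 − 1 = 5. Product = 6·5 = 30.
At both B: Row loses 8 − 5 = 3 by deviating; Column loses 11 − 7 = 4. Product = 3·4 = 12.
30 > 12, so both A is risk-dominant. Column's payoff there is 6.

6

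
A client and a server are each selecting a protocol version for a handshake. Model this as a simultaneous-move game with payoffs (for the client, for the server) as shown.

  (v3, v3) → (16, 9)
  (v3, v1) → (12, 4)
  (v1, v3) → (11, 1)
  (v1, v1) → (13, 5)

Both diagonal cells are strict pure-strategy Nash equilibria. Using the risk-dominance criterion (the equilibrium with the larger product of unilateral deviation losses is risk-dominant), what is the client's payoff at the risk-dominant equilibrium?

16

At both v3: the client loses 16 − 11 = 5 by deviating; the server loses 9 − 4 = 5. Product = 5·5 = 25.
At both v1: the client loses 13 − 12 = 1 by deviating; the server loses 5 − 1 = 4. Product = 1·4 = 4.
25 > 4, so both v3 is risk-dominant. The client's payoff there is 16.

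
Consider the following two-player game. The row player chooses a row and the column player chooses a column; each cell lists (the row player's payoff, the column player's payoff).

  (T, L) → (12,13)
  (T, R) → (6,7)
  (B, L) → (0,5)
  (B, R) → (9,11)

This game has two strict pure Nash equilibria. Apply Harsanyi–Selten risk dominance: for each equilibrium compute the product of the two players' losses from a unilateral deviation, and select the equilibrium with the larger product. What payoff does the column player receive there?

At (T, L): the row player loses 12 − 0 = 12 by deviating; the column player loses 13 − 7 = 6. Product = 12·6 = 72.
At (B, R): the row player loses 9 − 6 = 3 by deviating; the column player loses 11 − 5 = 6. Product = 3·6 = 18.
72 > 18, so (T, L) is risk-dominant. The column player's payoff there is 13.

13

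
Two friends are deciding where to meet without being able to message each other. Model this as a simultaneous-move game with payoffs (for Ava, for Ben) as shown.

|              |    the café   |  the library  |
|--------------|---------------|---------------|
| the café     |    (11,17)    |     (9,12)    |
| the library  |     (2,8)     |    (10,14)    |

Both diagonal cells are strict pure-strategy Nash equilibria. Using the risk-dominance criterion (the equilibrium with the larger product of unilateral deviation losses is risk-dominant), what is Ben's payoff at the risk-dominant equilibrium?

At both the café: Ava loses 11 − 2 = 9 by deviating; Ben loses 17 − 12 = 5. Product = 9·5 = 45.
At both the library: Ava loses 10 − 9 = 1 by deviating; Ben loses 14 − 8 = 6. Product = 1·6 = 6.
45 > 6, so both the café is risk-dominant. Ben's payoff there is 17.

17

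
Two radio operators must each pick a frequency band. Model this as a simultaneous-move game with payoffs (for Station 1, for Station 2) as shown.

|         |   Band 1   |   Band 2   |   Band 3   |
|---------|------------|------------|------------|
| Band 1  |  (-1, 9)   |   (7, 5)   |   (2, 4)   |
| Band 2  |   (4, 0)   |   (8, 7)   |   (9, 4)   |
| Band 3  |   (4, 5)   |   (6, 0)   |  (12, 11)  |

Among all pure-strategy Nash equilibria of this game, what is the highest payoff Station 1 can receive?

Both Band 2 is a pure NE (Station 1: 8 ≥ 7; Station 2: 7 ≥ 4). Station 1 gets 8.
Both Band 3 is a pure NE (Station 1: 12 ≥ 9; Station 2: 11 ≥ 5). Station 1 gets 12.
Every other cell has a profitable deviation for at least one player. Highest of {8, 12} is 12.

12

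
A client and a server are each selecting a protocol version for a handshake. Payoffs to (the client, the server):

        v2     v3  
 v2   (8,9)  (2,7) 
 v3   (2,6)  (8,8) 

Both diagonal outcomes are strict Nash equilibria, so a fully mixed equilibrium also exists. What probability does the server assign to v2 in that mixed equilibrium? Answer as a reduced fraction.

The server's mix q on v2 must make the client indifferent between v2 and v3.
The client's payoff from v2: 8q + 2(1−q). From v3: 2q + 8(1−q).
Set equal: 6q = 6(1−q) → q = 6/12 = 1/2.

1/2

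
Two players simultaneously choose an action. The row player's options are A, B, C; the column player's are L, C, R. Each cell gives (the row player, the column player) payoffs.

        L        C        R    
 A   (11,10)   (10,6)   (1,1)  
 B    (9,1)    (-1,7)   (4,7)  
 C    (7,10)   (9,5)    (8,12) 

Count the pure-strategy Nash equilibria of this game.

2

(A, L): the row player gets 11 (best alternative 9); the column player gets 10 (best alternative 6). Neither deviates — NE.
(C, R): the row player gets 8 (best alternative 4); the column player gets 12 (best alternative 10). Neither deviates — NE.
(B, C) is not a NE: the row player would switch to A (10 > -1).
No other cell survives both best-response checks, so there are 2 pure NE.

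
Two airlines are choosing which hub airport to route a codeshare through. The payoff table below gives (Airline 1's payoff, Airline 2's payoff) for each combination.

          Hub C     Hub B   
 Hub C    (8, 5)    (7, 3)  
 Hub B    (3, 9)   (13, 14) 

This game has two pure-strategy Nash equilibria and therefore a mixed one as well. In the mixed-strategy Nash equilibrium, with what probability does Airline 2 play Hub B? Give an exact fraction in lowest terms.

5/11

Airline 2's mix q on Hub C must make Airline 1 indifferent between Hub C and Hub B.
Airline 1's payoff from Hub C: 8q + 7(1−q). From Hub B: 3q + 13(1−q).
Set equal: 5q = 6(1−q) → q = 6/11.
Probability on Hub B is 1 − 6/11 = 5/11.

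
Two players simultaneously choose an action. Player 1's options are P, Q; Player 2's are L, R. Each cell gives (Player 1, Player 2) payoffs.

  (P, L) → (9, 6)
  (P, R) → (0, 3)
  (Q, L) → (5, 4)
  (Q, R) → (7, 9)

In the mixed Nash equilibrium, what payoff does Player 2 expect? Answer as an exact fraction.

21/4

Player 1 mixes with probability p on P, chosen so Player 2 is indifferent: 6p + 4(1−p) = 3p + 9(1−p) gives p = 5/8.
Player 2's expected payoff is 6·5/8 + 4·3/8 = 21/4.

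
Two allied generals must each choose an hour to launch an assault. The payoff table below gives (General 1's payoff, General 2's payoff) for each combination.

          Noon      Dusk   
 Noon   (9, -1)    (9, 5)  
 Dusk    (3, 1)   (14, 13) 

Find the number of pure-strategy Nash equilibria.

1

Both Dusk: General 1 gets 14 (best alternative 9); General 2 gets 13 (best alternative 1). Neither deviates — NE.
Both Noon is not a NE: General 2 would switch to Dusk (5 > -1).
No other cell survives both best-response checks, so there is 1 pure NE.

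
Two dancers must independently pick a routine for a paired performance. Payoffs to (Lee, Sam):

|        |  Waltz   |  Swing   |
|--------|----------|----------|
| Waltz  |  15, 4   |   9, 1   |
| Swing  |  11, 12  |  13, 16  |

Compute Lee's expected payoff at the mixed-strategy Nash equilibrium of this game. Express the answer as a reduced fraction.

12

Sam mixes with probability q on Waltz, chosen so Lee is indifferent: 15q + 9(1−q) = 11q + 13(1−q) gives q = 1/2.
Lee's expected payoff (from either row, since indifferent) is 15·1/2 + 9·1/2 = 12.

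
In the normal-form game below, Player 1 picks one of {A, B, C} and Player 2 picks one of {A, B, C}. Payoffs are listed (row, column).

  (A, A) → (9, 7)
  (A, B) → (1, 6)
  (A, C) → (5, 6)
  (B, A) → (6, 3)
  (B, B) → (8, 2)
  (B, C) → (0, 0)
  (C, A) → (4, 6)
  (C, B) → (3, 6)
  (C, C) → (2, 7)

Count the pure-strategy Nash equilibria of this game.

Both A: Player 1 gets 9 (best alternative 6); Player 2 gets 7 (best alternative 6). Neither deviates — NE.
Both C is not a NE: Player 1 would switch to A (5 > 2).
No other cell survives both best-response checks, so there is 1 pure NE.

1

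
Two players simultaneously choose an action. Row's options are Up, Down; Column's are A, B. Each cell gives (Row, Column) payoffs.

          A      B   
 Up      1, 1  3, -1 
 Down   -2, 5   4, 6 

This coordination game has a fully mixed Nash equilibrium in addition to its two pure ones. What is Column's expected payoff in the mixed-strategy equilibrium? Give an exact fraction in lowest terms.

Row mixes with probability p on Up, chosen so Column is indifferent: 1p + 5(1−p) = (-1)p + 6(1−p) gives p = 1/3.
Column's expected payoff is 1·1/3 + 5·2/3 = 11/3.

11/3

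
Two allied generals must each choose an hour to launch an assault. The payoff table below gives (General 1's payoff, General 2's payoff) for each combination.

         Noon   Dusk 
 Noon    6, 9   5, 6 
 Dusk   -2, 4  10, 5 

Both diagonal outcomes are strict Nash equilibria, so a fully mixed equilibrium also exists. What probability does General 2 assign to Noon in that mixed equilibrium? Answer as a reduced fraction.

General 2's mix q on Noon must make General 1 indifferent between Noon and Dusk.
General 1's payoff from Noon: 6q + 5(1−q). From Dusk: (-2)q + 10(1−q).
Set equal: 8q = 5(1−q) → q = 5/13.

5/13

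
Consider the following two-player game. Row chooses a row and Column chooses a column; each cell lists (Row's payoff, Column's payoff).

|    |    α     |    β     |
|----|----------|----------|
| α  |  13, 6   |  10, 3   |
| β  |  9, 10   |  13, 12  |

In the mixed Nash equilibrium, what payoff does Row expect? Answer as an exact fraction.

Column mixes with probability q on α, chosen so Row is indifferent: 13q + 10(1−q) = 9q + 13(1−q) gives q = 3/7.
Row's expected payoff (from either row, since indifferent) is 13·3/7 + 10·4/7 = 79/7.

79/7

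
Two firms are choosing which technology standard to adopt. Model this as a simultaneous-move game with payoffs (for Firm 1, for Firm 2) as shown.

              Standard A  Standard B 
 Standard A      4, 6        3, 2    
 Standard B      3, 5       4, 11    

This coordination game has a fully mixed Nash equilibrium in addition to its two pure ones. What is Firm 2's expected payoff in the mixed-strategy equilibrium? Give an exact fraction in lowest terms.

28/5

Firm 1 mixes with probability p on Standard A, chosen so Firm 2 is indifferent: 6p + 5(1−p) = 2p + 11(1−p) gives p = 3/5.
Firm 2's expected payoff is 6·3/5 + 5·2/5 = 28/5.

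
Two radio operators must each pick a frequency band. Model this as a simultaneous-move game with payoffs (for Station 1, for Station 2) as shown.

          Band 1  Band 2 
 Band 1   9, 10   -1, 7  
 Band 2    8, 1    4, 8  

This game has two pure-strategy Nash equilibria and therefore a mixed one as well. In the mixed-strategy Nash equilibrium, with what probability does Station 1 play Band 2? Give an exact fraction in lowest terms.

Station 1's mix p on Band 1 must make Station 2 indifferent between Band 1 and Band 2.
Station 2's payoff from Band 1: 10p + 1(1−p). From Band 2: 7p + 8(1−p).
Set equal: 3p = 7(1−p) → p = 7/10.
Probability on Band 2 is 1 − 7/10 = 3/10.

3/10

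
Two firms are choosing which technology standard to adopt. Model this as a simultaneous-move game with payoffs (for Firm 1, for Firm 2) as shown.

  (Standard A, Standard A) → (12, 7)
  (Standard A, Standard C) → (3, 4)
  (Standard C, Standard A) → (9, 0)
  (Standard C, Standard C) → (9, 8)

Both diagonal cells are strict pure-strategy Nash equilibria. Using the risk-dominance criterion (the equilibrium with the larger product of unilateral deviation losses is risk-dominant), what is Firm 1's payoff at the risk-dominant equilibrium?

At both Standard A: Firm 1 loses 12 − 9 = 3 by deviating; Firm 2 loses 7 − 4 = 3. Product = 3·3 = 9.
At both Standard C: Firm 1 loses 9 − 3 = 6 by deviating; Firm 2 loses 8 − 0 = 8. Product = 6·8 = 48.
48 > 9, so both Standard C is risk-dominant. Firm 1's payoff there is 9.

9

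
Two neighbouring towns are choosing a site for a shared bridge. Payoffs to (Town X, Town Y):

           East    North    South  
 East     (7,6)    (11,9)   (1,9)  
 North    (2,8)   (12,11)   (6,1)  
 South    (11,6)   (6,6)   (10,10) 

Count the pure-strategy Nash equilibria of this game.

Both North: Town X gets 12 (best alternative 11); Town Y gets 11 (best alternative 8). Neither deviates — NE.
Both South: Town X gets 10 (best alternative 6); Town Y gets 10 (best alternative 6). Neither deviates — NE.
Both East is not a NE: Town X would switch to South (11 > 7).
No other cell survives both best-response checks, so there are 2 pure NE.

2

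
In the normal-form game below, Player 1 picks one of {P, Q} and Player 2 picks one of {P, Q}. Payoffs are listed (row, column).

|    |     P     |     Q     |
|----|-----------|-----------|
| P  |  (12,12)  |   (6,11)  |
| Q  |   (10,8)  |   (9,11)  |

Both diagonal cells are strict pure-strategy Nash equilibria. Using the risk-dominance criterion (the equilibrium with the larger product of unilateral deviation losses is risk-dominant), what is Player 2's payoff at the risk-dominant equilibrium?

At both P: Player 1 loses 12 − 10 = 2 by deviating; Player 2 loses 12 − 11 = 1. Product = 2·1 = 2.
At both Q: Player 1 loses 9 − 6 = 3 by deviating; Player 2 loses 11 − 8 = 3. Product = 3·3 = 9.
9 > 2, so both Q is risk-dominant. Player 2's payoff there is 11.

11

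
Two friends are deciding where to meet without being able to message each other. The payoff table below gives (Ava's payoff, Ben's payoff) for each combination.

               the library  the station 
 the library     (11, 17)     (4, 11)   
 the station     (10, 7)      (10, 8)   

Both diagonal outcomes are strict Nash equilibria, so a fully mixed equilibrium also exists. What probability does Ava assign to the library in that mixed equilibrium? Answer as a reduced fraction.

1/7

Ava's mix p on the library must make Ben indifferent between the library and the station.
Ben's payoff from the library: 17p + 7(1−p). From the station: 11p + 8(1−p).
Set equal: 6p = 1(1−p) → p = 1/7.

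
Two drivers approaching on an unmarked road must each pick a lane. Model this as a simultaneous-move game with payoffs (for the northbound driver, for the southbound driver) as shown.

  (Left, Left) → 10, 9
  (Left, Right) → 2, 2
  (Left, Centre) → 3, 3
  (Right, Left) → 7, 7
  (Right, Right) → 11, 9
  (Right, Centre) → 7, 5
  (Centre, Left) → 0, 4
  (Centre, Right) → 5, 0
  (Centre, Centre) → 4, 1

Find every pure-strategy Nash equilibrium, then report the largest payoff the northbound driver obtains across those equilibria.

11

Both Left is a pure NE (the northbound driver: 10 ≥ 7; the southbound driver: 9 ≥ 3). The northbound driver gets 10.
Both Right is a pure NE (the northbound driver: 11 ≥ 5; the southbound driver: 9 ≥ 7). The northbound driver gets 11.
Every other cell has a profitable deviation for at least one player. Highest of {10, 11} is 11.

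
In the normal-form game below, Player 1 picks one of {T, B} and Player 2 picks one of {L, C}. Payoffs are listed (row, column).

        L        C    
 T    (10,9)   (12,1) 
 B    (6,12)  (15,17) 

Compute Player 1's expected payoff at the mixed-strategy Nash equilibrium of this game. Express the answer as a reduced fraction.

Player 2 mixes with probability q on L, chosen so Player 1 is indifferent: 10q + 12(1−q) = 6q + 15(1−q) gives q = 3/7.
Player 1's expected payoff (from either row, since indifferent) is 10·3/7 + 12·4/7 = 78/7.

78/7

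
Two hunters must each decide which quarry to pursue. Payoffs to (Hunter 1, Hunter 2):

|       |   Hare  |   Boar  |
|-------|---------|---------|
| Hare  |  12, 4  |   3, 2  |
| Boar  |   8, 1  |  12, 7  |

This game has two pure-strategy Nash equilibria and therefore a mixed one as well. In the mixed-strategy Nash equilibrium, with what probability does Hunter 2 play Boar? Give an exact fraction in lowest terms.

4/13

Hunter 2's mix q on Hare must make Hunter 1 indifferent between Hare and Boar.
Hunter 1's payoff from Hare: 12q + 3(1−q). From Boar: 8q + 12(1−q).
Set equal: 4q = 9(1−q) → q = 9/13.
Probability on Boar is 1 − 9/13 = 4/13.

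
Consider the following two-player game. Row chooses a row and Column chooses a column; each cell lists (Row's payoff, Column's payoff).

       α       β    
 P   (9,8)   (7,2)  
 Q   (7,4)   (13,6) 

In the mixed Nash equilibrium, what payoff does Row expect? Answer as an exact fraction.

17/2

Column mixes with probability q on α, chosen so Row is indifferent: 9q + 7(1−q) = 7q + 13(1−q) gives q = 3/4.
Row's expected payoff (from either row, since indifferent) is 9·3/4 + 7·1/4 = 17/2.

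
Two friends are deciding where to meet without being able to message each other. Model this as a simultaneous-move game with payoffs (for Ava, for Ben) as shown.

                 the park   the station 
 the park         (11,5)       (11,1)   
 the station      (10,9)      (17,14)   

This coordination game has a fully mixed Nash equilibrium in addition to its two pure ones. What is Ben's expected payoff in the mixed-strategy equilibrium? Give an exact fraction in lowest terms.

Ava mixes with probability p on the park, chosen so Ben is indifferent: 5p + 9(1−p) = 1p + 14(1−p) gives p = 5/9.
Ben's expected payoff is 5·5/9 + 9·4/9 = 61/9.

61/9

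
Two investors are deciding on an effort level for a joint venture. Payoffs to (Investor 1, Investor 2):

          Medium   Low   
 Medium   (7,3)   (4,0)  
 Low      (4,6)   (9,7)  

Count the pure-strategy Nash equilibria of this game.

2

Both Medium: Investor 1 gets 7 (best alternative 4); Investor 2 gets 3 (best alternative 0). Neither deviates — NE.
Both Low: Investor 1 gets 9 (best alternative 4); Investor 2 gets 7 (best alternative 6). Neither deviates — NE.
(Medium, Low) is not a NE: Investor 1 would switch to Low (9 > 4).
No other cell survives both best-response checks, so there are 2 pure NE.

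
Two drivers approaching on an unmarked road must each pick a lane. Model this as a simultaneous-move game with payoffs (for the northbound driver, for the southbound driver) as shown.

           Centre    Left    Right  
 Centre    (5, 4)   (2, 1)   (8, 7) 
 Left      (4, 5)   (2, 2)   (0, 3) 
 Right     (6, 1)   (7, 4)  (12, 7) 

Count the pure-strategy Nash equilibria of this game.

Both Right: the northbound driver gets 12 (best alternative 8); the southbound driver gets 7 (best alternative 4). Neither deviates — NE.
Both Left is not a NE: the northbound driver would switch to Right (7 > 2).
No other cell survives both best-response checks, so there is 1 pure NE.

1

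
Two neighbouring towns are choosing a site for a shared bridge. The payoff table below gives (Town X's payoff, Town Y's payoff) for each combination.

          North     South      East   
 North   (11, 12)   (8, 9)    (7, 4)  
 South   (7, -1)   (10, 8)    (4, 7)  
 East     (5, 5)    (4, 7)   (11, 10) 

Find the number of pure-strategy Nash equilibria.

3

Both North: Town X gets 11 (best alternative 7); Town Y gets 12 (best alternative 9). Neither deviates — NE.
Both South: Town X gets 10 (best alternative 8); Town Y gets 8 (best alternative 7). Neither deviates — NE.
Both East: Town X gets 11 (best alternative 7); Town Y gets 10 (best alternative 7). Neither deviates — NE.
(East, North) is not a NE: Town X would switch to North (11 > 5).
No other cell survives both best-response checks, so there are 3 pure NE.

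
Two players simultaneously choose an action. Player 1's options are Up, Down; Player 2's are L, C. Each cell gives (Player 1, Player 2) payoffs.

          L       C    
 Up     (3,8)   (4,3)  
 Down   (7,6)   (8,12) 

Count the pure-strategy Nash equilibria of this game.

1

(Down, C): Player 1 gets 8 (best alternative 4); Player 2 gets 12 (best alternative 6). Neither deviates — NE.
(Up, L) is not a NE: Player 1 would switch to Down (7 > 3).
No other cell survives both best-response checks, so there is 1 pure NE.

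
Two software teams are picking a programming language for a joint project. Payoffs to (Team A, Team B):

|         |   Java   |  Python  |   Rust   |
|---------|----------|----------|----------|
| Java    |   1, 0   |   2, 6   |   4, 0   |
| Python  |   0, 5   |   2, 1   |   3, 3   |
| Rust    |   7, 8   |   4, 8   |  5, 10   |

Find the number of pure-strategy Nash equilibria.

Both Rust: Team A gets 5 (best alternative 4); Team B gets 10 (best alternative 8). Neither deviates — NE.
Both Python is not a NE: Team A would switch to Rust (4 > 2).
No other cell survives both best-response checks, so there is 1 pure NE.

1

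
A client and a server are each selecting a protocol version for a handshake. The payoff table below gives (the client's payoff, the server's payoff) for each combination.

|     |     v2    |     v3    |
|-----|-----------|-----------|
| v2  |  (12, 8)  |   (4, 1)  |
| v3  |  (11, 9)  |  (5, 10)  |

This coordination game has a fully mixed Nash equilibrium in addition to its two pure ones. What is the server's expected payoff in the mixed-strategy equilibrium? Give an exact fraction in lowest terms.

71/8

The client mixes with probability p on v2, chosen so the server is indifferent: 8p + 9(1−p) = 1p + 10(1−p) gives p = 1/8.
The server's expected payoff is 8·1/8 + 9·7/8 = 71/8.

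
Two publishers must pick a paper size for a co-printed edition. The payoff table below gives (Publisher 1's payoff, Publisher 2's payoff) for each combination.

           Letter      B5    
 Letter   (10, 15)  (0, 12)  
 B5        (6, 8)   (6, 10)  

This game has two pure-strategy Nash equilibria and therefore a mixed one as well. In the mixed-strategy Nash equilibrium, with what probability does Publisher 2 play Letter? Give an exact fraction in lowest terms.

3/5

Publisher 2's mix q on Letter must make Publisher 1 indifferent between Letter and B5.
Publisher 1's payoff from Letter: 10q + 0(1−q). From B5: 6q + 6(1−q).
Set equal: 4q = 6(1−q) → q = 6/10 = 3/5.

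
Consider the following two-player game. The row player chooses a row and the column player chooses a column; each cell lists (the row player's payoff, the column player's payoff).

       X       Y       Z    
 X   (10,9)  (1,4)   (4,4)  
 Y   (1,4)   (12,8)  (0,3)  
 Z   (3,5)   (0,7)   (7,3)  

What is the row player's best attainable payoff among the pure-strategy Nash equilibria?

Both X is a pure NE (the row player: 10 ≥ 3; the column player: 9 ≥ 4). The row player gets 10.
Both Y is a pure NE (the row player: 12 ≥ 1; the column player: 8 ≥ 4). The row player gets 12.
Every other cell has a profitable deviation for at least one player. Highest of {10, 12} is 12.

12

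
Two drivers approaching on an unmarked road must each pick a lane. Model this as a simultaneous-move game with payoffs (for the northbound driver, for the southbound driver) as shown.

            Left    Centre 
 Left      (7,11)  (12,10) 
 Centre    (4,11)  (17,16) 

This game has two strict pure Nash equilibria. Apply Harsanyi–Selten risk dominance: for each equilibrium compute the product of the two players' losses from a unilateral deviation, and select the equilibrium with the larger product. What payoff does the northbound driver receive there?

At both Left: the northbound driver loses 7 − 4 = 3 by deviating; the southbound driver loses 11 − 10 = 1. Product = 3·1 = 3.
At both Centre: the northbound driver loses 17 − 12 = 5 by deviating; the southbound driver loses 16 − 11 = 5. Product = 5·5 = 25.
25 > 3, so both Centre is risk-dominant. The northbound driver's payoff there is 17.

17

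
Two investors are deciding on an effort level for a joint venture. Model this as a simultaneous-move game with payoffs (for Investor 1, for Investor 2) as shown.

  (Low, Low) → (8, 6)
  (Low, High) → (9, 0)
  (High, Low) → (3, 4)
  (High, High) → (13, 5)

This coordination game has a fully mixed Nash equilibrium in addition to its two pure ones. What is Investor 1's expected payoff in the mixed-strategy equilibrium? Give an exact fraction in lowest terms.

77/9

Investor 2 mixes with probability q on Low, chosen so Investor 1 is indifferent: 8q + 9(1−q) = 3q + 13(1−q) gives q = 4/9.
Investor 1's expected payoff (from either row, since indifferent) is 8·4/9 + 9·5/9 = 77/9.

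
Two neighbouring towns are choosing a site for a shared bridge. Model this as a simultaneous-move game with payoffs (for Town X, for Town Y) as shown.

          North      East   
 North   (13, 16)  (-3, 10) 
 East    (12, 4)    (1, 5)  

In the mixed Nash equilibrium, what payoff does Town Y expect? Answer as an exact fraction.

40/7

Town X mixes with probability p on North, chosen so Town Y is indifferent: 16p + 4(1−p) = 10p + 5(1−p) gives p = 1/7.
Town Y's expected payoff is 16·1/7 + 4·6/7 = 40/7.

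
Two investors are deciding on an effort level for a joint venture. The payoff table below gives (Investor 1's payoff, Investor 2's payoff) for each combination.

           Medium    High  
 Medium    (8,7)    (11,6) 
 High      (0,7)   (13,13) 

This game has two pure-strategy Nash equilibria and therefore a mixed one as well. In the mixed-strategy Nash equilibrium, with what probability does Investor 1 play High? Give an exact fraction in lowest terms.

1/7

Investor 1's mix p on Medium must make Investor 2 indifferent between Medium and High.
Investor 2's payoff from Medium: 7p + 7(1−p). From High: 6p + 13(1−p).
Set equal: 1p = 6(1−p) → p = 6/7.
Probability on High is 1 − 6/7 = 1/7.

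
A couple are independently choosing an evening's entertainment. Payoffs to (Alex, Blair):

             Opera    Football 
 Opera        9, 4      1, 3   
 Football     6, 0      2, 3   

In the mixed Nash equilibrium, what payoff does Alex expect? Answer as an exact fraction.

Blair mixes with probability q on Opera, chosen so Alex is indifferent: 9q + 1(1−q) = 6q + 2(1−q) gives q = 1/4.
Alex's expected payoff (from either row, since indifferent) is 9·1/4 + 1·3/4 = 3.

3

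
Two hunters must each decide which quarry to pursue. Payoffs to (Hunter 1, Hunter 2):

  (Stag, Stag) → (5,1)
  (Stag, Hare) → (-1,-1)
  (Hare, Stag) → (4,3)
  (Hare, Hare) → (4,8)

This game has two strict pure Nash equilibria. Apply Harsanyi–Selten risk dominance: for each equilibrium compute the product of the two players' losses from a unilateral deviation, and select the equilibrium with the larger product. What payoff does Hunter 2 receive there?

8

At both Stag: Hunter 1 loses 5 − 4 = 1 by deviating; Hunter 2 loses 1 − (-1) = 2. Product = 1·2 = 2.
At both Hare: Hunter 1 loses 4 − (-1) = 5 by deviating; Hunter 2 loses 8 − 3 = 5. Product = 5·5 = 25.
25 > 2, so both Hare is risk-dominant. Hunter 2's payoff there is 8.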